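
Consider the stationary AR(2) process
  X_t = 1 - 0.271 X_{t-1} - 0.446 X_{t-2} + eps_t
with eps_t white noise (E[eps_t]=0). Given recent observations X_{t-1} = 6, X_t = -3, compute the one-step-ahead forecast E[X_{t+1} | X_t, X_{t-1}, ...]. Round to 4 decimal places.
E[X_{t+1} \mid \mathcal F_t] = -0.8630

For an AR(p) model X_t = c + sum_i phi_i X_{t-i} + eps_t, the
one-step-ahead conditional mean is
  E[X_{t+1} | X_t, ...] = c + sum_i phi_i X_{t+1-i}.
Substitute known values:
  E[X_{t+1} | ...] = 1 + (-0.271) * (-3) + (-0.446) * (6)
                   = -0.8630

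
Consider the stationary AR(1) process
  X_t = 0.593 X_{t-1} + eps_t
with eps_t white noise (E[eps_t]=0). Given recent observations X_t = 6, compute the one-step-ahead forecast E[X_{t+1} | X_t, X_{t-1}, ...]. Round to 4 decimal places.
E[X_{t+1} \mid \mathcal F_t] = 3.5580

For an AR(p) model X_t = c + sum_i phi_i X_{t-i} + eps_t, the
one-step-ahead conditional mean is
  E[X_{t+1} | X_t, ...] = c + sum_i phi_i X_{t+1-i}.
Substitute known values:
  E[X_{t+1} | ...] = (0.593) * (6)
                   = 3.5580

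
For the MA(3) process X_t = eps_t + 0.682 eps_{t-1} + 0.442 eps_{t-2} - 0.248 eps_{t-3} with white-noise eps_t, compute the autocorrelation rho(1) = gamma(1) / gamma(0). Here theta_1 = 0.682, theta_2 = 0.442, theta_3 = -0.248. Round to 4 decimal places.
\rho(1) = 0.5075

For an MA(q) process with theta_0 = 1, the autocovariance is
  gamma(k) = sigma^2 * sum_{i=0..q-k} theta_i * theta_{i+k},
and rho(k) = gamma(k) / gamma(0). Sigma^2 cancels.
  numerator   = (1)*(0.682) + (0.682)*(0.442) + (0.442)*(-0.248) = 0.873828.
  denominator = (1)^2 + (0.682)^2 + (0.442)^2 + (-0.248)^2 = 1.721992.
  rho(1) = 0.873828 / 1.721992 = 0.5075.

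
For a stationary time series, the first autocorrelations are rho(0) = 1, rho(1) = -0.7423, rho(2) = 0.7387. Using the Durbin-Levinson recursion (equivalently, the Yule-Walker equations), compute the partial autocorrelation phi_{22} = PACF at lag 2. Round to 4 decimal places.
\phi_{22} = 0.4180

The PACF at lag k is phi_{kk}, the last component of the solution
to the Yule-Walker system G_k phi = r_k where
  (G_k)_{ij} = rho(|i - j|), (r_k)_i = rho(i), i,j = 1..k.
Equivalently, Durbin-Levinson gives phi_{kk} iteratively:
  phi_{11} = rho(1)
  phi_{kk} = [rho(k) - sum_{j=1..k-1} phi_{k-1,j} rho(k-j)]
            / [1 - sum_{j=1..k-1} phi_{k-1,j} rho(j)],
  phi_{k,j} = phi_{k-1,j} - phi_{kk} phi_{k-1,k-j},  j = 1..k-1.
Step k = 1:
  phi_11 = rho(1) = -0.7423.
Step k = 2:
  phi_22 = [rho(2) - phi_11 rho(1)] / [1 - phi_11 rho(1)] = [0.7387 - (-0.7423)(-0.7423)] / [1 - (-0.7423)(-0.7423)]
         = 0.18769071 / 0.44899071 = 0.418.
Therefore phi_{22} = 0.4180.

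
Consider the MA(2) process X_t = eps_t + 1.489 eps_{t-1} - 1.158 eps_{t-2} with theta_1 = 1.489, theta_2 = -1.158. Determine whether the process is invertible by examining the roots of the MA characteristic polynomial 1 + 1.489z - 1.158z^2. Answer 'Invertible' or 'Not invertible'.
\text{Not invertible}

The MA(q) characteristic polynomial is P(z) = 1 + 1.489z - 1.158z^2.
Invertibility requires all roots to lie outside the unit circle, i.e. |z| > 1 for every root.
Set 1 + (1.489) z + (-1.158) z^2 = 0, i.e. a z^2 + b z + c = 0 with a = -1.158, b = 1.489, c = 1.
Discriminant D = b^2 - 4ac = (1.489)^2 - 4*(-1.158)*1 = 2.217121 - (-4.632) = 6.849121.
D >= 0, so the roots are real: z = (-b +/- sqrt(D)) / (2a) = (-1.489 +/- 2.617083) / (-2.316).
  z_1 = (-1.489 + 2.617083) / (-2.316) = -0.4871,   |z_1| = 0.4871.
  z_2 = (-1.489 - 2.617083) / (-2.316) = 1.7729,   |z_2| = 1.7729.
Moduli of all roots: 0.4871, 1.7729.
All moduli strictly greater than 1? No.
Verdict: Not invertible.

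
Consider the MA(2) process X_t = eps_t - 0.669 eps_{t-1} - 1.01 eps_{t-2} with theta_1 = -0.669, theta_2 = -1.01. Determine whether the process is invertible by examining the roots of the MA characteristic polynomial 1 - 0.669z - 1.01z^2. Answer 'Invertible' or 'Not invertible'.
\text{Not invertible}

The MA(q) characteristic polynomial is P(z) = 1 - 0.669z - 1.01z^2.
Invertibility requires all roots to lie outside the unit circle, i.e. |z| > 1 for every root.
Set 1 + (-0.669) z + (-1.01) z^2 = 0, i.e. a z^2 + b z + c = 0 with a = -1.01, b = -0.669, c = 1.
Discriminant D = b^2 - 4ac = (-0.669)^2 - 4*(-1.01)*1 = 0.447561 - (-4.04) = 4.487561.
D >= 0, so the roots are real: z = (-b +/- sqrt(D)) / (2a) = (0.669 +/- 2.118386) / (-2.02).
  z_1 = (0.669 + 2.118386) / (-2.02) = -1.3799,   |z_1| = 1.3799.
  z_2 = (0.669 - 2.118386) / (-2.02) = 0.7175,   |z_2| = 0.7175.
Moduli of all roots: 1.3799, 0.7175.
All moduli strictly greater than 1? No.
Verdict: Not invertible.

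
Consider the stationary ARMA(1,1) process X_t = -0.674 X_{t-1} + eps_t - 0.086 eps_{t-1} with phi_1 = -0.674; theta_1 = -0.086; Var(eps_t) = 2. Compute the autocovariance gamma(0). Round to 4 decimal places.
\gamma(0) = 4.1168

Multiply the model equation by X_{t-k} and take expectations. With theta_0 = psi_0 = 1 and psi_j the MA(infinity) weights, this gives
  gamma(k) - sum_i phi_i gamma(k-i) = c_k,
  c_k = sigma^2 * sum_{j=k..q} theta_j psi_{j-k}   (c_k = 0 for k > q),
using gamma(-m) = gamma(m).
psi-weights needed (psi_j = theta_j + sum_i phi_i psi_{j-i}):
  psi_1 = theta_1 + phi_1 = -0.086 + (-0.674) = -0.76
Right-hand sides:
  c_0 = sigma^2 (1 + theta_1 psi_1) = 2 * (1 + (-0.086)(-0.76)) = 2 * 1.06536 = 2.13072
  c_1 = sigma^2 theta_1 = 2 * (-0.086) = -0.172
  c_2 = 0
Equations for k = 0 and k = 1 (AR order 1):
  gamma(0) = phi_1 gamma(1) + c_0
  gamma(1) = phi_1 gamma(0) + c_1
Substituting the second into the first: gamma(0) (1 - phi_1^2) = c_0 + phi_1 c_1, so
  gamma(0) = (c_0 + phi_1 c_1) / (1 - phi_1^2) = (2.13072 + (-0.674)(-0.172)) / (1 - (-0.674)^2) = 2.246648 / 0.545724 = 4.116821.
Therefore gamma(0) = 4.1168 (to 4 decimal places).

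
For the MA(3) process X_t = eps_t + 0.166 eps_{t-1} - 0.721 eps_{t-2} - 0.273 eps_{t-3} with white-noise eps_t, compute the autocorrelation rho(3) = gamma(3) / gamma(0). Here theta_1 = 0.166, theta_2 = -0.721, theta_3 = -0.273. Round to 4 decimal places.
\rho(3) = -0.1683

For an MA(q) process with theta_0 = 1, the autocovariance is
  gamma(k) = sigma^2 * sum_{i=0..q-k} theta_i * theta_{i+k},
and rho(k) = gamma(k) / gamma(0). Sigma^2 cancels.
  numerator   = (1)*(-0.273) = -0.273.
  denominator = (1)^2 + (0.166)^2 + (-0.721)^2 + (-0.273)^2 = 1.621926.
  rho(3) = -0.273 / 1.621926 = -0.1683.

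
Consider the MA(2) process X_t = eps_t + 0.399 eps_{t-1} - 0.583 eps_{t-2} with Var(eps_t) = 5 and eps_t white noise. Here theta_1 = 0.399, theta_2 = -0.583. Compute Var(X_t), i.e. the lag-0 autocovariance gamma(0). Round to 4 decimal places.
\gamma(0) = 7.4955

For an MA(q) process X_t = eps_t + sum_i theta_i eps_{t-i} with
Var(eps_t) = sigma^2, the variance is
  gamma(0) = sigma^2 * (1 + sum_i theta_i^2).
  sum_i theta_i^2 = (0.399)^2 + (-0.583)^2 = 0.159201 + 0.339889 = 0.49909.
  gamma(0) = 5 * (1 + 0.49909) = 5 * 1.49909 = 7.49545, which rounds to 7.4955.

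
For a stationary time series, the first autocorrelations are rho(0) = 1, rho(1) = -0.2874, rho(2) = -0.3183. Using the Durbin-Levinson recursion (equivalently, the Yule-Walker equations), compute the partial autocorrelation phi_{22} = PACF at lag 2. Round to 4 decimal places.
\phi_{22} = -0.4370

The PACF at lag k is phi_{kk}, the last component of the solution
to the Yule-Walker system G_k phi = r_k where
  (G_k)_{ij} = rho(|i - j|), (r_k)_i = rho(i), i,j = 1..k.
Equivalently, Durbin-Levinson gives phi_{kk} iteratively:
  phi_{11} = rho(1)
  phi_{kk} = [rho(k) - sum_{j=1..k-1} phi_{k-1,j} rho(k-j)]
            / [1 - sum_{j=1..k-1} phi_{k-1,j} rho(j)],
  phi_{k,j} = phi_{k-1,j} - phi_{kk} phi_{k-1,k-j},  j = 1..k-1.
Step k = 1:
  phi_11 = rho(1) = -0.2874.
Step k = 2:
  phi_22 = [rho(2) - phi_11 rho(1)] / [1 - phi_11 rho(1)] = [-0.3183 - (-0.2874)(-0.2874)] / [1 - (-0.2874)(-0.2874)]
         = -0.40089876 / 0.91740124 = -0.437.
Therefore phi_{22} = -0.4370.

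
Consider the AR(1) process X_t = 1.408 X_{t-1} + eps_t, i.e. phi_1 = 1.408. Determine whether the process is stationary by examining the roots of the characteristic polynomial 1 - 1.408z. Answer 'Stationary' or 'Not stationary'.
\text{Not stationary}

The AR(p) characteristic polynomial is P(z) = 1 - 1.408z.
Stationarity requires all roots to lie outside the unit circle, i.e. |z| > 1 for every root.
This is linear in z: 1 + (-1.408) z = 0  =>  z = -1/(-1.408) = 0.710227,  |z| = 0.710227.
Moduli of all roots: 0.7102.
All moduli strictly greater than 1? No.
Verdict: Not stationary.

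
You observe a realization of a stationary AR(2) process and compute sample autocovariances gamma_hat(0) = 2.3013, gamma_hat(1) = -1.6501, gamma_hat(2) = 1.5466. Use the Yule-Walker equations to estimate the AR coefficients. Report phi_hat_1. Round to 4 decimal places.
\hat\phi_{1} = -0.4840

The Yule-Walker equations for an AR(p) process read, in matrix form,
  Gamma_p phi = r_p,   with   (Gamma_p)_{ij} = gamma(|i - j|),
                       (r_p)_i = gamma(i),   i,j = 1..p.
Substitute the sample gammas (Toeplitz matrix and right-hand side of size 2):
  Gamma_p = [[2.3013, -1.6501], [-1.6501, 2.3013]]
  r_p     = [-1.6501, 1.5466]
Written out:
  2.3013 phi_1 - 1.6501 phi_2 = -1.6501
  -1.6501 phi_1 + 2.3013 phi_2 = 1.5466
Solve by Cramer's rule:
  det = gamma(0)^2 - gamma(1)^2 = (2.3013)^2 - (-1.6501)^2 = 5.29598169 - 2.72283001 = 2.57315168
  phi_hat_1 = [gamma(1) gamma(0) - gamma(1) gamma(2)] / det = [(-1.6501)(2.3013) - (-1.6501)(1.5466)] / 2.57315168 = -1.24533047 / 2.57315168 = -0.484
  phi_hat_2 = [gamma(0) gamma(2) - gamma(1)^2] / det = [(2.3013)(1.5466) - (-1.6501)^2] / 2.57315168 = 0.83636057 / 2.57315168 = 0.325
So phi_hat = [-0.4840, 0.3250].
Therefore phi_hat_1 = -0.4840.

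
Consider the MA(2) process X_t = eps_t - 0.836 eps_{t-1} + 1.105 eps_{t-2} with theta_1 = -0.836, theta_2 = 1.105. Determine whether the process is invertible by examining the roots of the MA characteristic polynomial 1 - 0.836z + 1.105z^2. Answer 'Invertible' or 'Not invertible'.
\text{Not invertible}

The MA(q) characteristic polynomial is P(z) = 1 - 0.836z + 1.105z^2.
Invertibility requires all roots to lie outside the unit circle, i.e. |z| > 1 for every root.
Set 1 + (-0.836) z + (1.105) z^2 = 0, i.e. a z^2 + b z + c = 0 with a = 1.105, b = -0.836, c = 1.
Discriminant D = b^2 - 4ac = (-0.836)^2 - 4*(1.105)*1 = 0.698896 - (4.42) = -3.721104.
D < 0, so the roots are the complex-conjugate pair z = (-b +/- i sqrt(-D)) / (2a) = 0.3783 +/- 0.8729i.
For a conjugate pair |z|^2 = z * conj(z) = (product of roots) = c/a = 1/(1.105) = 0.904977, so |z| = sqrt(0.904977) = 0.9513 for both roots.
Moduli of all roots: 0.9513, 0.9513.
All moduli strictly greater than 1? No.
Verdict: Not invertible.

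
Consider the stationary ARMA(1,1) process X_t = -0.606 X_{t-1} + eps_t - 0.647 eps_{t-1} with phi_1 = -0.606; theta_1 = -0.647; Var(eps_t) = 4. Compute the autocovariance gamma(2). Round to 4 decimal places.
\gamma(2) = 6.6820

Multiply the model equation by X_{t-k} and take expectations. With theta_0 = psi_0 = 1 and psi_j the MA(infinity) weights, this gives
  gamma(k) - sum_i phi_i gamma(k-i) = c_k,
  c_k = sigma^2 * sum_{j=k..q} theta_j psi_{j-k}   (c_k = 0 for k > q),
using gamma(-m) = gamma(m).
psi-weights needed (psi_j = theta_j + sum_i phi_i psi_{j-i}):
  psi_1 = theta_1 + phi_1 = -0.647 + (-0.606) = -1.253
Right-hand sides:
  c_0 = sigma^2 (1 + theta_1 psi_1) = 4 * (1 + (-0.647)(-1.253)) = 4 * 1.810691 = 7.242764
  c_1 = sigma^2 theta_1 = 4 * (-0.647) = -2.588
  c_2 = 0
Equations for k = 0 and k = 1 (AR order 1):
  gamma(0) = phi_1 gamma(1) + c_0
  gamma(1) = phi_1 gamma(0) + c_1
Substituting the second into the first: gamma(0) (1 - phi_1^2) = c_0 + phi_1 c_1, so
  gamma(0) = (c_0 + phi_1 c_1) / (1 - phi_1^2) = (7.242764 + (-0.606)(-2.588)) / (1 - (-0.606)^2) = 8.811092 / 0.632764 = 13.924768.
  gamma(1) = phi_1 gamma(0) + c_1 = (-0.606)(13.924768) + (-2.588) = -11.02641.
For k = 2 (> q): gamma(2) = phi_1 gamma(1) = (-0.606)(-11.02641) = 6.682004.
Therefore gamma(2) = 6.6820 (to 4 decimal places).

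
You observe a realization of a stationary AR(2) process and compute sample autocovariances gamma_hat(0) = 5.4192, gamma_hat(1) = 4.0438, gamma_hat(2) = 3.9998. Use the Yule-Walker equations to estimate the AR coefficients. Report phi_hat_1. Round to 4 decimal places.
\hat\phi_{1} = 0.4410

The Yule-Walker equations for an AR(p) process read, in matrix form,
  Gamma_p phi = r_p,   with   (Gamma_p)_{ij} = gamma(|i - j|),
                       (r_p)_i = gamma(i),   i,j = 1..p.
Substitute the sample gammas (Toeplitz matrix and right-hand side of size 2):
  Gamma_p = [[5.4192, 4.0438], [4.0438, 5.4192]]
  r_p     = [4.0438, 3.9998]
Written out:
  5.4192 phi_1 + 4.0438 phi_2 = 4.0438
  4.0438 phi_1 + 5.4192 phi_2 = 3.9998
Solve by Cramer's rule:
  det = gamma(0)^2 - gamma(1)^2 = (5.4192)^2 - (4.0438)^2 = 29.36772864 - 16.35231844 = 13.0154102
  phi_hat_1 = [gamma(1) gamma(0) - gamma(1) gamma(2)] / det = [(4.0438)(5.4192) - (4.0438)(3.9998)] / 13.0154102 = 5.73976972 / 13.0154102 = 0.441
  phi_hat_2 = [gamma(0) gamma(2) - gamma(1)^2] / det = [(5.4192)(3.9998) - (4.0438)^2] / 13.0154102 = 5.32339772 / 13.0154102 = 0.409
So phi_hat = [0.4410, 0.4090].
Therefore phi_hat_1 = 0.4410.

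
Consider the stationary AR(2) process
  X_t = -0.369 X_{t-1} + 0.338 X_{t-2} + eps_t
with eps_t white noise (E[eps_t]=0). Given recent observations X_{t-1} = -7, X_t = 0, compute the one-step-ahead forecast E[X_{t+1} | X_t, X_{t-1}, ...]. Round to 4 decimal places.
E[X_{t+1} \mid \mathcal F_t] = -2.3660

For an AR(p) model X_t = c + sum_i phi_i X_{t-i} + eps_t, the
one-step-ahead conditional mean is
  E[X_{t+1} | X_t, ...] = c + sum_i phi_i X_{t+1-i}.
Substitute known values:
  E[X_{t+1} | ...] = (-0.369) * (0) + (0.338) * (-7)
                   = -2.3660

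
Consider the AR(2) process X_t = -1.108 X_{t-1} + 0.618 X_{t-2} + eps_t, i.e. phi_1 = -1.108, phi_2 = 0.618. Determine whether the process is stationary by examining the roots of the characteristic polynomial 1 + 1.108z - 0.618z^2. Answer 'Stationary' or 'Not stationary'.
\text{Not stationary}

The AR(p) characteristic polynomial is P(z) = 1 + 1.108z - 0.618z^2.
Stationarity requires all roots to lie outside the unit circle, i.e. |z| > 1 for every root.
Set 1 + (1.108) z + (-0.618) z^2 = 0, i.e. a z^2 + b z + c = 0 with a = -0.618, b = 1.108, c = 1.
Discriminant D = b^2 - 4ac = (1.108)^2 - 4*(-0.618)*1 = 1.227664 - (-2.472) = 3.699664.
D >= 0, so the roots are real: z = (-b +/- sqrt(D)) / (2a) = (-1.108 +/- 1.923451) / (-1.236).
  z_1 = (-1.108 + 1.923451) / (-1.236) = -0.6598,   |z_1| = 0.6598.
  z_2 = (-1.108 - 1.923451) / (-1.236) = 2.4526,   |z_2| = 2.4526.
Moduli of all roots: 0.6598, 2.4526.
All moduli strictly greater than 1? No.
Verdict: Not stationary.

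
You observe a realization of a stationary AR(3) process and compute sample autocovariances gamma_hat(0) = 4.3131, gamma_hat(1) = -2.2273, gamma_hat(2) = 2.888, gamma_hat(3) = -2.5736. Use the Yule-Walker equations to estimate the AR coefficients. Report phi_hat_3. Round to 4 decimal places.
\hat\phi_{3} = -0.3070

The Yule-Walker equations for an AR(p) process read, in matrix form,
  Gamma_p phi = r_p,   with   (Gamma_p)_{ij} = gamma(|i - j|),
                       (r_p)_i = gamma(i),   i,j = 1..p.
Substitute the sample gammas (Toeplitz matrix and right-hand side of size 3):
  Gamma_p = [[4.3131, -2.2273, 2.888], [-2.2273, 4.3131, -2.2273], [2.888, -2.2273, 4.3131]]
  r_p     = [-2.2273, 2.888, -2.5736]
Written out (R1..R3):
  (R1) 4.3131 phi_1 - 2.2273 phi_2 + 2.888 phi_3 = -2.2273
  (R2) -2.2273 phi_1 + 4.3131 phi_2 - 2.2273 phi_3 = 2.888
  (R3) 2.888 phi_1 - 2.2273 phi_2 + 4.3131 phi_3 = -2.5736
Gaussian elimination:
  R2 <- R2 - (-2.2273/4.3131) R1 = R2 - (-0.516404) R1:  3.162914 phi_2 - 0.735927 phi_3 = 1.737814
  R3 <- R3 - (2.888/4.3131) R1 = R3 - (0.669588) R1:  -0.735927 phi_2 + 2.37933 phi_3 = -1.082227
  R3 <- R3 - (-0.735927/3.162914) R2 = R3 - (-0.232674) R2:  2.208099 phi_3 = -0.677883
Back-substitution:
  phi_hat_3 = -0.677883 / 2.208099 = -0.306998
  phi_hat_2 = (1.737814 - (-0.735927)(-0.306998)) / 3.162914 = 0.478004
  phi_hat_1 = (-2.2273 - (-2.2273)(0.478004) - (2.888)(-0.306998)) / 4.3131 = -0.063998
So phi_hat = [-0.0640, 0.4780, -0.3070].
Therefore phi_hat_3 = -0.3070.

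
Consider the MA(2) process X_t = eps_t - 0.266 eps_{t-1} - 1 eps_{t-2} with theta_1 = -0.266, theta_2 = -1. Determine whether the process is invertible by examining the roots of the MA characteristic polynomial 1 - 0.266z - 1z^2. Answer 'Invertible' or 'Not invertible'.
\text{Not invertible}

The MA(q) characteristic polynomial is P(z) = 1 - 0.266z - 1z^2.
Invertibility requires all roots to lie outside the unit circle, i.e. |z| > 1 for every root.
Set 1 + (-0.266) z + (-1) z^2 = 0, i.e. a z^2 + b z + c = 0 with a = -1, b = -0.266, c = 1.
Discriminant D = b^2 - 4ac = (-0.266)^2 - 4*(-1)*1 = 0.070756 - (-4) = 4.070756.
D >= 0, so the roots are real: z = (-b +/- sqrt(D)) / (2a) = (0.266 +/- 2.017611) / (-2).
  z_1 = (0.266 + 2.017611) / (-2) = -1.1418,   |z_1| = 1.1418.
  z_2 = (0.266 - 2.017611) / (-2) = 0.8758,   |z_2| = 0.8758.
Moduli of all roots: 1.1418, 0.8758.
All moduli strictly greater than 1? No.
Verdict: Not invertible.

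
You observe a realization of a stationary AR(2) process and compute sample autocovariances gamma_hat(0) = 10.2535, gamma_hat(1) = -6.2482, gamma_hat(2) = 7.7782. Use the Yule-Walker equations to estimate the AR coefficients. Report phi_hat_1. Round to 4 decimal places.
\hat\phi_{1} = -0.2340

The Yule-Walker equations for an AR(p) process read, in matrix form,
  Gamma_p phi = r_p,   with   (Gamma_p)_{ij} = gamma(|i - j|),
                       (r_p)_i = gamma(i),   i,j = 1..p.
Substitute the sample gammas (Toeplitz matrix and right-hand side of size 2):
  Gamma_p = [[10.2535, -6.2482], [-6.2482, 10.2535]]
  r_p     = [-6.2482, 7.7782]
Written out:
  10.2535 phi_1 - 6.2482 phi_2 = -6.2482
  -6.2482 phi_1 + 10.2535 phi_2 = 7.7782
Solve by Cramer's rule:
  det = gamma(0)^2 - gamma(1)^2 = (10.2535)^2 - (-6.2482)^2 = 105.13426225 - 39.04000324 = 66.09425901
  phi_hat_1 = [gamma(1) gamma(0) - gamma(1) gamma(2)] / det = [(-6.2482)(10.2535) - (-6.2482)(7.7782)] / 66.09425901 = -15.46616946 / 66.09425901 = -0.234
  phi_hat_2 = [gamma(0) gamma(2) - gamma(1)^2] / det = [(10.2535)(7.7782) - (-6.2482)^2] / 66.09425901 = 40.71377046 / 66.09425901 = 0.616
So phi_hat = [-0.2340, 0.6160].
Therefore phi_hat_1 = -0.2340.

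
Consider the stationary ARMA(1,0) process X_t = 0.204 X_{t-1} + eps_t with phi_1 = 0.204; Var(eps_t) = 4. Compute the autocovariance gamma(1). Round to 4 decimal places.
\gamma(1) = 0.8514

Multiply the model equation by X_{t-k} and take expectations. With theta_0 = psi_0 = 1 and psi_j the MA(infinity) weights, this gives
  gamma(k) - sum_i phi_i gamma(k-i) = c_k,
  c_k = sigma^2 * sum_{j=k..q} theta_j psi_{j-k}   (c_k = 0 for k > q),
using gamma(-m) = gamma(m).
Pure AR (q = 0): c_0 = sigma^2 = 4, c_k = 0 for k >= 1.
Equations for k = 0 and k = 1 (AR order 1):
  gamma(0) = phi_1 gamma(1) + c_0
  gamma(1) = phi_1 gamma(0) + c_1
Substituting the second into the first: gamma(0) (1 - phi_1^2) = c_0 + phi_1 c_1, so
  gamma(0) = c_0 / (1 - phi_1^2) = 4 / (1 - (0.204)^2) = 4 / 0.958384 = 4.173692.
  gamma(1) = phi_1 gamma(0) = (0.204)(4.173692) = 0.851433.
Therefore gamma(1) = 0.8514 (to 4 decimal places).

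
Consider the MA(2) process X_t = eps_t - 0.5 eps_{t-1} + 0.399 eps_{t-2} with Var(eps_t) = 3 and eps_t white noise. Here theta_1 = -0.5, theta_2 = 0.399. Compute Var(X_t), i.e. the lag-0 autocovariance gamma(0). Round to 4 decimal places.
\gamma(0) = 4.2276

For an MA(q) process X_t = eps_t + sum_i theta_i eps_{t-i} with
Var(eps_t) = sigma^2, the variance is
  gamma(0) = sigma^2 * (1 + sum_i theta_i^2).
  sum_i theta_i^2 = (-0.5)^2 + (0.399)^2 = 0.25 + 0.159201 = 0.409201.
  gamma(0) = 3 * (1 + 0.409201) = 3 * 1.409201 = 4.227603, which rounds to 4.2276.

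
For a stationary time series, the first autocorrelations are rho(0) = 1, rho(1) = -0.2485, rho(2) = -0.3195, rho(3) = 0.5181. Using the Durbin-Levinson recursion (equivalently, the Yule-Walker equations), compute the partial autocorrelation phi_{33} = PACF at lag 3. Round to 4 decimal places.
\phi_{33} = 0.3900

The PACF at lag k is phi_{kk}, the last component of the solution
to the Yule-Walker system G_k phi = r_k where
  (G_k)_{ij} = rho(|i - j|), (r_k)_i = rho(i), i,j = 1..k.
Equivalently, Durbin-Levinson gives phi_{kk} iteratively:
  phi_{11} = rho(1)
  phi_{kk} = [rho(k) - sum_{j=1..k-1} phi_{k-1,j} rho(k-j)]
            / [1 - sum_{j=1..k-1} phi_{k-1,j} rho(j)],
  phi_{k,j} = phi_{k-1,j} - phi_{kk} phi_{k-1,k-j},  j = 1..k-1.
Step k = 1:
  phi_11 = rho(1) = -0.2485.
Step k = 2:
  phi_22 = [rho(2) - phi_11 rho(1)] / [1 - phi_11 rho(1)] = [-0.3195 - (-0.2485)(-0.2485)] / [1 - (-0.2485)(-0.2485)]
         = -0.38125225 / 0.93824775 = -0.406345.
  Update: phi_21 = phi_11 - phi_22 phi_11 = -0.2485 - (-0.406345)(-0.2485) = -0.349477.
Step k = 3:
  phi_33 = [rho(3) - phi_21 rho(2) - phi_22 rho(1)] / [1 - phi_21 rho(1) - phi_22 rho(2)]
    numerator   = 0.5181 - (-0.349477)(-0.3195) - (-0.406345)(-0.2485) = 0.30546546
    denominator = 1 - (-0.349477)(-0.2485) - (-0.406345)(-0.3195) = 0.78332782
  phi_33 = 0.30546546 / 0.78332782 = 0.39.
Therefore phi_{33} = 0.3900.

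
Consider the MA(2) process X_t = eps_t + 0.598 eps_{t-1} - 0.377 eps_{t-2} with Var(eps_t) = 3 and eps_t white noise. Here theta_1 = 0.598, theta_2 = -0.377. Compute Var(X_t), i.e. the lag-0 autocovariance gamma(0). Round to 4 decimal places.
\gamma(0) = 4.4992

For an MA(q) process X_t = eps_t + sum_i theta_i eps_{t-i} with
Var(eps_t) = sigma^2, the variance is
  gamma(0) = sigma^2 * (1 + sum_i theta_i^2).
  sum_i theta_i^2 = (0.598)^2 + (-0.377)^2 = 0.357604 + 0.142129 = 0.499733.
  gamma(0) = 3 * (1 + 0.499733) = 3 * 1.499733 = 4.499199, which rounds to 4.4992.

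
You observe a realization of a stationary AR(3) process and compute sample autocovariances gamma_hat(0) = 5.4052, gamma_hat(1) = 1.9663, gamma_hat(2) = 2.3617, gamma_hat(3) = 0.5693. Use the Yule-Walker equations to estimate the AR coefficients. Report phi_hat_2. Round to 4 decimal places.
\hat\phi_{2} = 0.3900

The Yule-Walker equations for an AR(p) process read, in matrix form,
  Gamma_p phi = r_p,   with   (Gamma_p)_{ij} = gamma(|i - j|),
                       (r_p)_i = gamma(i),   i,j = 1..p.
Substitute the sample gammas (Toeplitz matrix and right-hand side of size 3):
  Gamma_p = [[5.4052, 1.9663, 2.3617], [1.9663, 5.4052, 1.9663], [2.3617, 1.9663, 5.4052]]
  r_p     = [1.9663, 2.3617, 0.5693]
Written out (R1..R3):
  (R1) 5.4052 phi_1 + 1.9663 phi_2 + 2.3617 phi_3 = 1.9663
  (R2) 1.9663 phi_1 + 5.4052 phi_2 + 1.9663 phi_3 = 2.3617
  (R3) 2.3617 phi_1 + 1.9663 phi_2 + 5.4052 phi_3 = 0.5693
Gaussian elimination:
  R2 <- R2 - (1.9663/5.4052) R1 = R2 - (0.363779) R1:  4.689901 phi_2 + 1.107162 phi_3 = 1.646401
  R3 <- R3 - (2.3617/5.4052) R1 = R3 - (0.436931) R1:  1.107162 phi_2 + 4.3733 phi_3 = -0.289838
  R3 <- R3 - (1.107162/4.689901) R2 = R3 - (0.236074) R2:  4.111928 phi_3 = -0.67851
Back-substitution:
  phi_hat_3 = -0.67851 / 4.111928 = -0.16501
  phi_hat_2 = (1.646401 - (1.107162)(-0.16501)) / 4.689901 = 0.390007
  phi_hat_1 = (1.9663 - (1.9663)(0.390007) - (2.3617)(-0.16501)) / 5.4052 = 0.294001
So phi_hat = [0.2940, 0.3900, -0.1650].
Therefore phi_hat_2 = 0.3900.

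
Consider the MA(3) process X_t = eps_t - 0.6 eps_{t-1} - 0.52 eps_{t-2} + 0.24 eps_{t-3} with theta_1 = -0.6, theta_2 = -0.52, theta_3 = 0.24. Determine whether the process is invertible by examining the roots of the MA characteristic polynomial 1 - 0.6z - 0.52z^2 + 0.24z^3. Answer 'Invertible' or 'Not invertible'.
\text{Invertible}

The MA(q) characteristic polynomial is P(z) = 1 - 0.6z - 0.52z^2 + 0.24z^3.
Invertibility requires all roots to lie outside the unit circle, i.e. |z| > 1 for every root.
Degree 3: look for a simple real root z0 first, then factor out (1 - z/z0) and solve the remaining quadratic.
Testing z0 = 2.5: P(2.5) = 1 + (-0.6)(2.5) + (-0.52)(2.5)^2 + (0.24)(2.5)^3
  = 1 + (-1.5) + (-3.25) + (3.75) = 0.  So z_0 = 2.5 is a root, |z_0| = 2.5.
Divide out the factor (1 - 0.4 z) = (1 - z/z0) (since 1/z0 = 0.4):
  P(z) = (1 - 0.4 z)(1 + (-0.2) z + (-0.6) z^2)
  [check: z-coef -0.2 - (0.4) = -0.6; z^2-coef -0.6 - (0.4)(-0.2) = -0.52; z^3-coef -(0.4)(-0.6) = 0.24.]
Remaining roots from the quadratic factor 1 + (-0.2) z + (-0.6) z^2:
  Set 1 + (-0.2) z + (-0.6) z^2 = 0, i.e. a z^2 + b z + c = 0 with a = -0.6, b = -0.2, c = 1.
  Discriminant D = b^2 - 4ac = (-0.2)^2 - 4*(-0.6)*1 = 0.04 - (-2.4) = 2.44.
  D >= 0, so the roots are real: z = (-b +/- sqrt(D)) / (2a) = (0.2 +/- 1.56205) / (-1.2).
    z_1 = (0.2 + 1.56205) / (-1.2) = -1.4684,   |z_1| = 1.4684.
    z_2 = (0.2 - 1.56205) / (-1.2) = 1.135,   |z_2| = 1.135.
Moduli of all roots: 2.5000, 1.4684, 1.1350.
All moduli strictly greater than 1? Yes.
Verdict: Invertible.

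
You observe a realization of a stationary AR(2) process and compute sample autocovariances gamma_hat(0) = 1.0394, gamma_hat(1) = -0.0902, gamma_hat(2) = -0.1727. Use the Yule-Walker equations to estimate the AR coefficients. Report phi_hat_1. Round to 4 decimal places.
\hat\phi_{1} = -0.1020

The Yule-Walker equations for an AR(p) process read, in matrix form,
  Gamma_p phi = r_p,   with   (Gamma_p)_{ij} = gamma(|i - j|),
                       (r_p)_i = gamma(i),   i,j = 1..p.
Substitute the sample gammas (Toeplitz matrix and right-hand side of size 2):
  Gamma_p = [[1.0394, -0.0902], [-0.0902, 1.0394]]
  r_p     = [-0.0902, -0.1727]
Written out:
  1.0394 phi_1 - 0.0902 phi_2 = -0.0902
  -0.0902 phi_1 + 1.0394 phi_2 = -0.1727
Solve by Cramer's rule:
  det = gamma(0)^2 - gamma(1)^2 = (1.0394)^2 - (-0.0902)^2 = 1.08035236 - 0.00813604 = 1.07221632
  phi_hat_1 = [gamma(1) gamma(0) - gamma(1) gamma(2)] / det = [(-0.0902)(1.0394) - (-0.0902)(-0.1727)] / 1.07221632 = -0.10933142 / 1.07221632 = -0.102
  phi_hat_2 = [gamma(0) gamma(2) - gamma(1)^2] / det = [(1.0394)(-0.1727) - (-0.0902)^2] / 1.07221632 = -0.18764042 / 1.07221632 = -0.175
So phi_hat = [-0.1020, -0.1750].
Therefore phi_hat_1 = -0.1020.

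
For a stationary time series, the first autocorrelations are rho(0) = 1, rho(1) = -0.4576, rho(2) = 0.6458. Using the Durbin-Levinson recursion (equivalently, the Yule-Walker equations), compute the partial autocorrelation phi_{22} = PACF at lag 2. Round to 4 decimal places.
\phi_{22} = 0.5520

The PACF at lag k is phi_{kk}, the last component of the solution
to the Yule-Walker system G_k phi = r_k where
  (G_k)_{ij} = rho(|i - j|), (r_k)_i = rho(i), i,j = 1..k.
Equivalently, Durbin-Levinson gives phi_{kk} iteratively:
  phi_{11} = rho(1)
  phi_{kk} = [rho(k) - sum_{j=1..k-1} phi_{k-1,j} rho(k-j)]
            / [1 - sum_{j=1..k-1} phi_{k-1,j} rho(j)],
  phi_{k,j} = phi_{k-1,j} - phi_{kk} phi_{k-1,k-j},  j = 1..k-1.
Step k = 1:
  phi_11 = rho(1) = -0.4576.
Step k = 2:
  phi_22 = [rho(2) - phi_11 rho(1)] / [1 - phi_11 rho(1)] = [0.6458 - (-0.4576)(-0.4576)] / [1 - (-0.4576)(-0.4576)]
         = 0.43640224 / 0.79060224 = 0.552.
Therefore phi_{22} = 0.5520.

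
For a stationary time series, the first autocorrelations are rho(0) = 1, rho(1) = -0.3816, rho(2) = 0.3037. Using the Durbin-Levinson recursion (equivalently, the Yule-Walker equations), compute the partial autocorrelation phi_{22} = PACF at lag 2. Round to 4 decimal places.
\phi_{22} = 0.1850

The PACF at lag k is phi_{kk}, the last component of the solution
to the Yule-Walker system G_k phi = r_k where
  (G_k)_{ij} = rho(|i - j|), (r_k)_i = rho(i), i,j = 1..k.
Equivalently, Durbin-Levinson gives phi_{kk} iteratively:
  phi_{11} = rho(1)
  phi_{kk} = [rho(k) - sum_{j=1..k-1} phi_{k-1,j} rho(k-j)]
            / [1 - sum_{j=1..k-1} phi_{k-1,j} rho(j)],
  phi_{k,j} = phi_{k-1,j} - phi_{kk} phi_{k-1,k-j},  j = 1..k-1.
Step k = 1:
  phi_11 = rho(1) = -0.3816.
Step k = 2:
  phi_22 = [rho(2) - phi_11 rho(1)] / [1 - phi_11 rho(1)] = [0.3037 - (-0.3816)(-0.3816)] / [1 - (-0.3816)(-0.3816)]
         = 0.15808144 / 0.85438144 = 0.185.
Therefore phi_{22} = 0.1850.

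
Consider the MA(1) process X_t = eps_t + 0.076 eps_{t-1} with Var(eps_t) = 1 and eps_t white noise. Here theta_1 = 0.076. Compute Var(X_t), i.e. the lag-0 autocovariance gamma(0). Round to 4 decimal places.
\gamma(0) = 1.0058

For an MA(q) process X_t = eps_t + sum_i theta_i eps_{t-i} with
Var(eps_t) = sigma^2, the variance is
  gamma(0) = sigma^2 * (1 + sum_i theta_i^2).
  sum_i theta_i^2 = (0.076)^2 = 0.005776.
  gamma(0) = 1 * (1 + 0.005776) = 1 * 1.005776 = 1.005776, which rounds to 1.0058.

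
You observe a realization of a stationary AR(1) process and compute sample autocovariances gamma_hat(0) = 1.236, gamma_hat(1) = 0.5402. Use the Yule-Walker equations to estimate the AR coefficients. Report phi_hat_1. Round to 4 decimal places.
\hat\phi_{1} = 0.4371

The Yule-Walker equations for an AR(p) process read, in matrix form,
  Gamma_p phi = r_p,   with   (Gamma_p)_{ij} = gamma(|i - j|),
                       (r_p)_i = gamma(i),   i,j = 1..p.
Substitute the sample gammas (Toeplitz matrix and right-hand side of size 1):
  Gamma_p = [[1.236]]
  r_p     = [0.5402]
With p = 1 this is the single equation gamma(0) phi_1 = gamma(1):
  phi_hat_1 = gamma(1) / gamma(0) = 0.5402 / 1.236 = 0.4371.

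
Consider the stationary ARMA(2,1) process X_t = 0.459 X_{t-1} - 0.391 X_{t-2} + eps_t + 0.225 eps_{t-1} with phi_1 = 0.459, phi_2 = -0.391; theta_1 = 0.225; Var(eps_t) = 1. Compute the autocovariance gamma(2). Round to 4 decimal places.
\gamma(2) = -0.3063

Multiply the model equation by X_{t-k} and take expectations. With theta_0 = psi_0 = 1 and psi_j the MA(infinity) weights, this gives
  gamma(k) - sum_i phi_i gamma(k-i) = c_k,
  c_k = sigma^2 * sum_{j=k..q} theta_j psi_{j-k}   (c_k = 0 for k > q),
using gamma(-m) = gamma(m).
psi-weights needed (psi_j = theta_j + sum_i phi_i psi_{j-i}):
  psi_1 = theta_1 + phi_1 = 0.225 + (0.459) = 0.684
Right-hand sides:
  c_0 = sigma^2 (1 + theta_1 psi_1) = 1 * (1 + (0.225)(0.684)) = 1 * 1.1539 = 1.1539
  c_1 = sigma^2 theta_1 = 1 * (0.225) = 0.225
  c_2 = 0
Equations for k = 0, 1, 2 (AR order 2, c_2 = 0):
  (E0) gamma(0) = phi_1 gamma(1) + phi_2 gamma(2) + c_0
  (E1) gamma(1) = phi_1 gamma(0) + phi_2 gamma(1) + c_1
  (E2) gamma(2) = phi_1 gamma(1) + phi_2 gamma(0)
From (E1): gamma(1) = A gamma(0) + B with
  A = phi_1 / (1 - phi_2) = 0.459 / 1.391 = 0.329978,   B = c_1 / (1 - phi_2) = 0.225 / 1.391 = 0.161754.
Insert (E2) into (E0): gamma(0) (1 - phi_2^2) = phi_1 (1 + phi_2) gamma(1) + c_0.
  phi_1 (1 + phi_2) = (0.459)(0.609) = 0.279531,   1 - phi_2^2 = 0.847119.
Replace gamma(1) by A gamma(0) + B and collect gamma(0):
  gamma(0) [0.847119 - (0.279531)(0.329978)] = (0.279531)(0.161754) + 1.1539
  gamma(0) * 0.75488 = 1.199115
  gamma(0) = 1.199115 / 0.75488 = 1.588485.
  gamma(1) = A gamma(0) + B = (0.329978)(1.588485) + (0.161754) = 0.68592.
  gamma(2) = phi_1 gamma(1) + phi_2 gamma(0) = (0.459)(0.68592) + (-0.391)(1.588485) = -0.30626.
Therefore gamma(2) = -0.3063 (to 4 decimal places).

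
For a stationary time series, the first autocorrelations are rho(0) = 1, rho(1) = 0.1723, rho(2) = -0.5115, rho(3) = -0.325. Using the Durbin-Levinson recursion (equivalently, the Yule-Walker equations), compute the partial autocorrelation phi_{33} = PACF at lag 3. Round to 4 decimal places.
\phi_{33} = -0.1371

The PACF at lag k is phi_{kk}, the last component of the solution
to the Yule-Walker system G_k phi = r_k where
  (G_k)_{ij} = rho(|i - j|), (r_k)_i = rho(i), i,j = 1..k.
Equivalently, Durbin-Levinson gives phi_{kk} iteratively:
  phi_{11} = rho(1)
  phi_{kk} = [rho(k) - sum_{j=1..k-1} phi_{k-1,j} rho(k-j)]
            / [1 - sum_{j=1..k-1} phi_{k-1,j} rho(j)],
  phi_{k,j} = phi_{k-1,j} - phi_{kk} phi_{k-1,k-j},  j = 1..k-1.
Step k = 1:
  phi_11 = rho(1) = 0.1723.
Step k = 2:
  phi_22 = [rho(2) - phi_11 rho(1)] / [1 - phi_11 rho(1)] = [-0.5115 - (0.1723)(0.1723)] / [1 - (0.1723)(0.1723)]
         = -0.54118729 / 0.97031271 = -0.557745.
  Update: phi_21 = phi_11 - phi_22 phi_11 = 0.1723 - (-0.557745)(0.1723) = 0.2684.
Step k = 3:
  phi_33 = [rho(3) - phi_21 rho(2) - phi_22 rho(1)] / [1 - phi_21 rho(1) - phi_22 rho(2)]
    numerator   = -0.325 - (0.2684)(-0.5115) - (-0.557745)(0.1723) = -0.09161415
    denominator = 1 - (0.2684)(0.1723) - (-0.557745)(-0.5115) = 0.66846808
  phi_33 = -0.09161415 / 0.66846808 = -0.1371.
Therefore phi_{33} = -0.1371.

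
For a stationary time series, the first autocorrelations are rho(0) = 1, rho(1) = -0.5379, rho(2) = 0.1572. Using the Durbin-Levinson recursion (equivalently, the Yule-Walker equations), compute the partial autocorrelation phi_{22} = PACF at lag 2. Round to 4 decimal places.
\phi_{22} = -0.1859

The PACF at lag k is phi_{kk}, the last component of the solution
to the Yule-Walker system G_k phi = r_k where
  (G_k)_{ij} = rho(|i - j|), (r_k)_i = rho(i), i,j = 1..k.
Equivalently, Durbin-Levinson gives phi_{kk} iteratively:
  phi_{11} = rho(1)
  phi_{kk} = [rho(k) - sum_{j=1..k-1} phi_{k-1,j} rho(k-j)]
            / [1 - sum_{j=1..k-1} phi_{k-1,j} rho(j)],
  phi_{k,j} = phi_{k-1,j} - phi_{kk} phi_{k-1,k-j},  j = 1..k-1.
Step k = 1:
  phi_11 = rho(1) = -0.5379.
Step k = 2:
  phi_22 = [rho(2) - phi_11 rho(1)] / [1 - phi_11 rho(1)] = [0.1572 - (-0.5379)(-0.5379)] / [1 - (-0.5379)(-0.5379)]
         = -0.13213641 / 0.71066359 = -0.1859.
Therefore phi_{22} = -0.1859.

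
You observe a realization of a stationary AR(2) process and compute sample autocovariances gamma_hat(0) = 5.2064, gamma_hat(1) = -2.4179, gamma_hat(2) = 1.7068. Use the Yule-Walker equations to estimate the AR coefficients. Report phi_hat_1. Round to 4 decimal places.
\hat\phi_{1} = -0.3980

The Yule-Walker equations for an AR(p) process read, in matrix form,
  Gamma_p phi = r_p,   with   (Gamma_p)_{ij} = gamma(|i - j|),
                       (r_p)_i = gamma(i),   i,j = 1..p.
Substitute the sample gammas (Toeplitz matrix and right-hand side of size 2):
  Gamma_p = [[5.2064, -2.4179], [-2.4179, 5.2064]]
  r_p     = [-2.4179, 1.7068]
Written out:
  5.2064 phi_1 - 2.4179 phi_2 = -2.4179
  -2.4179 phi_1 + 5.2064 phi_2 = 1.7068
Solve by Cramer's rule:
  det = gamma(0)^2 - gamma(1)^2 = (5.2064)^2 - (-2.4179)^2 = 27.10660096 - 5.84624041 = 21.26036055
  phi_hat_1 = [gamma(1) gamma(0) - gamma(1) gamma(2)] / det = [(-2.4179)(5.2064) - (-2.4179)(1.7068)] / 21.26036055 = -8.46168284 / 21.26036055 = -0.398
  phi_hat_2 = [gamma(0) gamma(2) - gamma(1)^2] / det = [(5.2064)(1.7068) - (-2.4179)^2] / 21.26036055 = 3.04004311 / 21.26036055 = 0.143
So phi_hat = [-0.3980, 0.1430].
Therefore phi_hat_1 = -0.3980.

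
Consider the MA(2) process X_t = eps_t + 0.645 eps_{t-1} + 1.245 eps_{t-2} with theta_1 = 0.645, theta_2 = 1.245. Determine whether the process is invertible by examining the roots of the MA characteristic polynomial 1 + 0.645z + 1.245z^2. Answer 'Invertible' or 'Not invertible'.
\text{Not invertible}

The MA(q) characteristic polynomial is P(z) = 1 + 0.645z + 1.245z^2.
Invertibility requires all roots to lie outside the unit circle, i.e. |z| > 1 for every root.
Set 1 + (0.645) z + (1.245) z^2 = 0, i.e. a z^2 + b z + c = 0 with a = 1.245, b = 0.645, c = 1.
Discriminant D = b^2 - 4ac = (0.645)^2 - 4*(1.245)*1 = 0.416025 - (4.98) = -4.563975.
D < 0, so the roots are the complex-conjugate pair z = (-b +/- i sqrt(-D)) / (2a) = -0.259 +/- 0.858i.
For a conjugate pair |z|^2 = z * conj(z) = (product of roots) = c/a = 1/(1.245) = 0.803213, so |z| = sqrt(0.803213) = 0.8962 for both roots.
Moduli of all roots: 0.8962, 0.8962.
All moduli strictly greater than 1? No.
Verdict: Not invertible.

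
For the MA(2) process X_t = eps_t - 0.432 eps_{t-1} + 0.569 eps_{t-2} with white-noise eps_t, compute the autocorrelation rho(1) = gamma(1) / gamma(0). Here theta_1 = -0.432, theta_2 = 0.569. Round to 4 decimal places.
\rho(1) = -0.4488

For an MA(q) process with theta_0 = 1, the autocovariance is
  gamma(k) = sigma^2 * sum_{i=0..q-k} theta_i * theta_{i+k},
and rho(k) = gamma(k) / gamma(0). Sigma^2 cancels.
  numerator   = (1)*(-0.432) + (-0.432)*(0.569) = -0.677808.
  denominator = (1)^2 + (-0.432)^2 + (0.569)^2 = 1.510385.
  rho(1) = -0.677808 / 1.510385 = -0.4488.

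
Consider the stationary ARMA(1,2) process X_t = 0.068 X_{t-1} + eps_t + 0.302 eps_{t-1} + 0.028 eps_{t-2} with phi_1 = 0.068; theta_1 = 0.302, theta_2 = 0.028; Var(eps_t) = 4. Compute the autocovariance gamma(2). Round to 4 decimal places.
\gamma(2) = 0.2180

Multiply the model equation by X_{t-k} and take expectations. With theta_0 = psi_0 = 1 and psi_j the MA(infinity) weights, this gives
  gamma(k) - sum_i phi_i gamma(k-i) = c_k,
  c_k = sigma^2 * sum_{j=k..q} theta_j psi_{j-k}   (c_k = 0 for k > q),
using gamma(-m) = gamma(m).
psi-weights needed (psi_j = theta_j + sum_i phi_i psi_{j-i}):
  psi_1 = theta_1 + phi_1 = 0.302 + (0.068) = 0.37
  psi_2 = theta_2 + phi_1 psi_1 = 0.028 + (0.068)(0.37) = 0.05316
Right-hand sides:
  c_0 = sigma^2 (1 + theta_1 psi_1 + theta_2 psi_2) = 4 * (1 + (0.302)(0.37) + (0.028)(0.05316)) = 4 * 1.113228 = 4.452914
  c_1 = sigma^2 (theta_1 + theta_2 psi_1) = 4 * (0.302 + (0.028)(0.37)) = 1.24944
  c_2 = sigma^2 theta_2 = 4 * (0.028) = 0.112
Equations for k = 0 and k = 1 (AR order 1):
  gamma(0) = phi_1 gamma(1) + c_0
  gamma(1) = phi_1 gamma(0) + c_1
Substituting the second into the first: gamma(0) (1 - phi_1^2) = c_0 + phi_1 c_1, so
  gamma(0) = (c_0 + phi_1 c_1) / (1 - phi_1^2) = (4.452914 + (0.068)(1.24944)) / (1 - (0.068)^2) = 4.537876 / 0.995376 = 4.558956.
  gamma(1) = phi_1 gamma(0) + c_1 = (0.068)(4.558956) + (1.24944) = 1.559449.
For k = 2: gamma(2) = phi_1 gamma(1) + c_2
  = (0.068)(1.559449) + (0.112) = 0.218043.
Therefore gamma(2) = 0.2180 (to 4 decimal places).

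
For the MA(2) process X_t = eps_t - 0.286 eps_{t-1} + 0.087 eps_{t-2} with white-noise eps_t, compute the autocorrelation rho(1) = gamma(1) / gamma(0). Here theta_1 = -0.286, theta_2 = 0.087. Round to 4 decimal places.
\rho(1) = -0.2854

For an MA(q) process with theta_0 = 1, the autocovariance is
  gamma(k) = sigma^2 * sum_{i=0..q-k} theta_i * theta_{i+k},
and rho(k) = gamma(k) / gamma(0). Sigma^2 cancels.
  numerator   = (1)*(-0.286) + (-0.286)*(0.087) = -0.310882.
  denominator = (1)^2 + (-0.286)^2 + (0.087)^2 = 1.089365.
  rho(1) = -0.310882 / 1.089365 = -0.2854.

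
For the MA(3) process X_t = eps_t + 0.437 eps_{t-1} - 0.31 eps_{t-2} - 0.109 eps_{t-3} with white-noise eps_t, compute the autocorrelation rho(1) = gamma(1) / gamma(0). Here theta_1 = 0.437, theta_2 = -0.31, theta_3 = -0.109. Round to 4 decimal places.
\rho(1) = 0.2581

For an MA(q) process with theta_0 = 1, the autocovariance is
  gamma(k) = sigma^2 * sum_{i=0..q-k} theta_i * theta_{i+k},
and rho(k) = gamma(k) / gamma(0). Sigma^2 cancels.
  numerator   = (1)*(0.437) + (0.437)*(-0.31) + (-0.31)*(-0.109) = 0.33532.
  denominator = (1)^2 + (0.437)^2 + (-0.31)^2 + (-0.109)^2 = 1.29895.
  rho(1) = 0.33532 / 1.29895 = 0.2581.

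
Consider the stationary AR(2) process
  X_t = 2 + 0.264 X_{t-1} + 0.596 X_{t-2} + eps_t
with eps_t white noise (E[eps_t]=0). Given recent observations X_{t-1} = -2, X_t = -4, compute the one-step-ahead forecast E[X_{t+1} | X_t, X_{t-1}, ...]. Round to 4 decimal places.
E[X_{t+1} \mid \mathcal F_t] = -0.2480

For an AR(p) model X_t = c + sum_i phi_i X_{t-i} + eps_t, the
one-step-ahead conditional mean is
  E[X_{t+1} | X_t, ...] = c + sum_i phi_i X_{t+1-i}.
Substitute known values:
  E[X_{t+1} | ...] = 2 + (0.264) * (-4) + (0.596) * (-2)
                   = -0.2480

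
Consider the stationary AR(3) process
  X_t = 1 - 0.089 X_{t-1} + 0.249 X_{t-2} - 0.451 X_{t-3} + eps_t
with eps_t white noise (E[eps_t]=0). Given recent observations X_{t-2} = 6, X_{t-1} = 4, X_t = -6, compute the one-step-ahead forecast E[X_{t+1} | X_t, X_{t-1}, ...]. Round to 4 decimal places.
E[X_{t+1} \mid \mathcal F_t] = -0.1760

For an AR(p) model X_t = c + sum_i phi_i X_{t-i} + eps_t, the
one-step-ahead conditional mean is
  E[X_{t+1} | X_t, ...] = c + sum_i phi_i X_{t+1-i}.
Substitute known values:
  E[X_{t+1} | ...] = 1 + (-0.089) * (-6) + (0.249) * (4) + (-0.451) * (6)
                   = -0.1760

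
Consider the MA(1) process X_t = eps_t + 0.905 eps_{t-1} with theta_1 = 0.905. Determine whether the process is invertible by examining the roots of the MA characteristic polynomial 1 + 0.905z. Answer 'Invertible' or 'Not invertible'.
\text{Invertible}

The MA(q) characteristic polynomial is P(z) = 1 + 0.905z.
Invertibility requires all roots to lie outside the unit circle, i.e. |z| > 1 for every root.
This is linear in z: 1 + (0.905) z = 0  =>  z = -1/(0.905) = -1.104972,  |z| = 1.104972.
Moduli of all roots: 1.1050.
All moduli strictly greater than 1? Yes.
Verdict: Invertible.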